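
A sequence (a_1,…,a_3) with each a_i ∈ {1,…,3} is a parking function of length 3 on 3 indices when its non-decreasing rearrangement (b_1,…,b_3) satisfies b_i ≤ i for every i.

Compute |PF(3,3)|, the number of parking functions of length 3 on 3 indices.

|PF(3,3)| = 1·4^2 = 1 · 16 = 16
Example (2,1,1) → sorted (1,1,2): b_i ≤ i ∀i, a PF.

16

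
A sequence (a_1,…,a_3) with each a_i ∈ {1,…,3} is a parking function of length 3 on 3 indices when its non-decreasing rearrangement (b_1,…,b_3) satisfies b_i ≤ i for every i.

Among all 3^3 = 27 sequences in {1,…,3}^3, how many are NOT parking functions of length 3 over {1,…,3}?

11

|PF| = (4−3)·4^(3−1) = 1×16 = 16 (Pollak)
Example (3,3,3) → sorted (3,3,3): b_1=3>1, not a PF.
Total 27; non-PF = 27−16 = 11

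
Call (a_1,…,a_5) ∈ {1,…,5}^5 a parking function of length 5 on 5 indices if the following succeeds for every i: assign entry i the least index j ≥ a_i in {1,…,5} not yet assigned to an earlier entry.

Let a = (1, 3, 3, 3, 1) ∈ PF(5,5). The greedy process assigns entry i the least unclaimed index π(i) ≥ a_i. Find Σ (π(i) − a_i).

Σπ = 5·6/2 = 15 (π permutes [5]); Σa = 1+3+3+3+1 = 11; disp = 15−11 = 4.

4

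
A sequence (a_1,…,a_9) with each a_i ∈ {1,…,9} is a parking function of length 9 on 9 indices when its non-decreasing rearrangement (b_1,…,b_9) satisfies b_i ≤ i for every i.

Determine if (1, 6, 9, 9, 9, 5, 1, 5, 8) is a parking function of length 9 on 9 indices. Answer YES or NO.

NO

Sorted: b = (1, 1, 5, 5, 6, 8, 9, 9, 9).
  b_1=1 ≤ 1
  b_2=1 ≤ 2
  b_3=5 > 3
  fails at i=3 ⇒ NO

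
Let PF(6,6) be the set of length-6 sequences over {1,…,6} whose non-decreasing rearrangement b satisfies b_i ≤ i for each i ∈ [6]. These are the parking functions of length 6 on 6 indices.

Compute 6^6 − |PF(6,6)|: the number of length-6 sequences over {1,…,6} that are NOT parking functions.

#PF = 1·7^5 = 1 · 16807 = 16807 (Konheim–Weiss)
One tuple (1,5,5,5,6,5) → sorted (1,5,5,5,5,6): b_2=5>2, not a PF.
6^6 − 16807 = 46656 − 16807 = 29849

29849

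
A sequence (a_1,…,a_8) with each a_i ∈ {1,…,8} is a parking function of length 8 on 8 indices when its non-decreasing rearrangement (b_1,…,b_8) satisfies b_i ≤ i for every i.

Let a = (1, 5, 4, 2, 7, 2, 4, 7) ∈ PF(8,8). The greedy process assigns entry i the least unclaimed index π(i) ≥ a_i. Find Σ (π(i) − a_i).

Σπ = 36 ({1..8} each once); Σa = 1+5+4+2+7+2+4+7 = 32; disp = 36−32 = 4.

4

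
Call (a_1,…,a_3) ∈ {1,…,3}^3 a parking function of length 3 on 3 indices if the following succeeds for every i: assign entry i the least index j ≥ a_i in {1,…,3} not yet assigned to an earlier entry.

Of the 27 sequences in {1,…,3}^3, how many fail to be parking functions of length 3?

11

|PF| = 1·4^2 = 1 · 16 = 16 (Pollak)
E.g. (1,3,3) → sorted (1,3,3): b_2=3>2, not a PF.
So 27 − 16 = 11 fail.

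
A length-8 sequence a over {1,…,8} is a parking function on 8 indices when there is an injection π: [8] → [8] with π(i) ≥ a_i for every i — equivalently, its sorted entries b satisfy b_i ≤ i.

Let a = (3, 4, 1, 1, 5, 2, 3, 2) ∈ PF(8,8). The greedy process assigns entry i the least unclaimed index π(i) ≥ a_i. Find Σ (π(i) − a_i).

Σπ = 8·9/2 = 36 (π permutes [8]); Σa = 3+4+1+1+5+2+3+2 = 21; disp = 36−21 = 15.

15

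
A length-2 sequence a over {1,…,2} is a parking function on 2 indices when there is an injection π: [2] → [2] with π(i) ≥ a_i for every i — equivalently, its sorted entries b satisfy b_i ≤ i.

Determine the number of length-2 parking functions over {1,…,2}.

3

#PF = (3−2)·3^(2−1) = 1·3 = 3
E.g. (1,1) → sorted (1,1): b_i ≤ i ∀i, a PF.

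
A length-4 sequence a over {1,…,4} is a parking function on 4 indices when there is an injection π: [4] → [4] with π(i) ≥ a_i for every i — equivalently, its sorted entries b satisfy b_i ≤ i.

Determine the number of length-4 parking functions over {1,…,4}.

125

|PF(4,4)| = (4−4+1)·(4+1)^(4−1) = 1 · 125 = 125
Example (2,1,3,3) → sorted (1,2,3,3): b_i ≤ i ∀i, a PF.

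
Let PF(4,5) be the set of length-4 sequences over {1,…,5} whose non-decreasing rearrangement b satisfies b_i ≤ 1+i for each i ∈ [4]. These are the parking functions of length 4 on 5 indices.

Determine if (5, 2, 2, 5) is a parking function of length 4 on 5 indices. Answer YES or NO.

Order a: b = (2, 2, 5, 5).
  b_1=2 ≤ 2
  b_2=2 ≤ 3
  b_3=5 > 4
  fails at i=3 ⇒ NO

NO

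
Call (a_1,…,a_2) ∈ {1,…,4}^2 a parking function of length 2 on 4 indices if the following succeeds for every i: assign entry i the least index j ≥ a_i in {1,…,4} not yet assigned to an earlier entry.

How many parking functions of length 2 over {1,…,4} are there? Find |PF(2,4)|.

#PF = (5−2)·5^(2−1) = 3×5 = 15 (Konheim–Weiss)
Example (3,2) → sorted (2,3): b_i ≤ 2+i ∀i, a PF.

15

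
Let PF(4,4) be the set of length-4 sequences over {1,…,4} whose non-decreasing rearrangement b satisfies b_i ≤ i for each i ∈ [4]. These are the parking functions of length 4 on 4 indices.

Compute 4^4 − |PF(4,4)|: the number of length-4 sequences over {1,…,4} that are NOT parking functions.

|PF| = (4−4+1)·(4+1)^(4−1) = 1·125 = 125 [KW]
One tuple (2,4,3,3) → sorted (2,3,3,4): b_1=2>1, not a PF.
4^4 − 125 = 256 − 125 = 131

131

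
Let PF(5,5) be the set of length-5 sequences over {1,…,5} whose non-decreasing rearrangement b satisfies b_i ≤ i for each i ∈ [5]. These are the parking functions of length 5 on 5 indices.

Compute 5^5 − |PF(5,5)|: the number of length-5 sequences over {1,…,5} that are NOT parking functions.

Count = (5+1−5)·(5+1)^{5−1} = 1 · 1296 = 1296 (Pollak)
Example (4,5,5,3,4) → sorted (3,4,4,5,5): b_1=3>1, not a PF.
So 3125 − 1296 = 1829 fail.

1829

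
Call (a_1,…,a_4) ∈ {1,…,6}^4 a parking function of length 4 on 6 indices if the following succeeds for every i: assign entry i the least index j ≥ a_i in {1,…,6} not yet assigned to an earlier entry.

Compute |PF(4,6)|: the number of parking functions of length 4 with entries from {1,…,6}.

#PF = (7−4)·7^(4−1) = 3·343 = 1029 (Pollak)
Example (3,6,1,5) → sorted (1,3,5,6): b_i ≤ 2+i ∀i, a PF.

1029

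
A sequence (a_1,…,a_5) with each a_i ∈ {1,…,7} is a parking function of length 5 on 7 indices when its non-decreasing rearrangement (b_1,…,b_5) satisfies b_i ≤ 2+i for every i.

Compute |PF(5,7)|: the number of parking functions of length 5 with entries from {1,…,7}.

#PF = (7+1−5)·(7+1)^{5−1} = 3 · 4096 = 12288 (Pollak)
E.g. (6,7,2,2,3) → sorted (2,2,3,6,7): b_i ≤ 2+i ∀i, a PF.

12288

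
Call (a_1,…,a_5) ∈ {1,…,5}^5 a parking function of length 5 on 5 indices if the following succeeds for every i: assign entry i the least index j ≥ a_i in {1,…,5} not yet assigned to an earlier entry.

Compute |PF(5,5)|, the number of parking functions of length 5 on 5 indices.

Count = (6−5)·6^(5−1) = 1 · 1296 = 1296 (Konheim–Weiss)
Example (1,2,3,1,2) → sorted (1,1,2,2,3): b_i ≤ i ∀i, a PF.

1296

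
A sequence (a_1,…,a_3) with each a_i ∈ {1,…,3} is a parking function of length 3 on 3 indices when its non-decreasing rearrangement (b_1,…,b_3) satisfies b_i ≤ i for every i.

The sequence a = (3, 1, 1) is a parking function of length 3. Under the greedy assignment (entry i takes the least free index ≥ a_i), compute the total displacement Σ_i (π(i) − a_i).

Σπ = 6 ({1..3} each once); Σa = 3+1+1 = 5; disp = 6−5 = 1.

1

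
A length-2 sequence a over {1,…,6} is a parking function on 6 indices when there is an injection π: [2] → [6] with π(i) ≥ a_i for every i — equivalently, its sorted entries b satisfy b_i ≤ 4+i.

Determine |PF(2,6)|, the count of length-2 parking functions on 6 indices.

35

|PF| = (6−2+1)·(6+1)^(2−1) = 5×7 = 35 [KW]
Check (3,2) → sorted (2,3): b_i ≤ 4+i ∀i, a PF.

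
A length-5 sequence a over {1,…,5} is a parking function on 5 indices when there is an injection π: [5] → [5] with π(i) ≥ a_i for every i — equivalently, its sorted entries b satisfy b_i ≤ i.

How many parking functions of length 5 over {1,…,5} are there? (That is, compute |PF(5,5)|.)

1296

#PF = (6−5)·6^(5−1) = 1 · 1296 = 1296 (Pollak)
E.g. (3,5,1,1,1) → sorted (1,1,1,3,5): b_i ≤ i ∀i, a PF.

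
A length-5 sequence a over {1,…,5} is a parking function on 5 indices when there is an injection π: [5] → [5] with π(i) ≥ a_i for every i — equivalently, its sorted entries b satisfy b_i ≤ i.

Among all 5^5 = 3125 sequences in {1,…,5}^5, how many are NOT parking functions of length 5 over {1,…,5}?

|PF(5,5)| = (6−5)·6^(5−1) = 1·1296 = 1296 [KW]
E.g. (1,4,5,5,4) → sorted (1,4,4,5,5): b_2=4>2, not a PF.
5^5 − 1296 = 3125 − 1296 = 1829

1829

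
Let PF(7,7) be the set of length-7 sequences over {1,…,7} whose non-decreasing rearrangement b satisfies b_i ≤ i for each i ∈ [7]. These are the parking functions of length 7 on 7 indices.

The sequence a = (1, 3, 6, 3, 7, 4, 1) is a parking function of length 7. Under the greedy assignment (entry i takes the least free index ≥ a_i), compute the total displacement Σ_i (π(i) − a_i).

3

Σπ = 28 ({1..7} each once); Σa = 1+3+6+3+7+4+1 = 25; disp = 28−25 = 3.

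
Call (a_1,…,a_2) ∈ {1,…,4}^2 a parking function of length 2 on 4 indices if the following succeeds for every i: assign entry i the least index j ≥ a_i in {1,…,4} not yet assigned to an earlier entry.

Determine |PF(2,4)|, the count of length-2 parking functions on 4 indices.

15

|PF| = (4−2+1)·(4+1)^(2−1) = 3×5 = 15 [KW]
One tuple (2,3) → sorted (2,3): b_i ≤ 2+i ∀i, a PF.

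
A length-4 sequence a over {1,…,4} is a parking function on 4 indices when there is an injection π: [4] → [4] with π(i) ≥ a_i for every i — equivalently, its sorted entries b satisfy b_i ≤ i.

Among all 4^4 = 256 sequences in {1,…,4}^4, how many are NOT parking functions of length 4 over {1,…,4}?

131

|PF(4,4)| = (5−4)·5^(4−1) = 1×125 = 125 (Konheim–Weiss)
One tuple (3,4,4,1) → sorted (1,3,4,4): b_2=3>2, not a PF.
So 256 − 125 = 131 fail.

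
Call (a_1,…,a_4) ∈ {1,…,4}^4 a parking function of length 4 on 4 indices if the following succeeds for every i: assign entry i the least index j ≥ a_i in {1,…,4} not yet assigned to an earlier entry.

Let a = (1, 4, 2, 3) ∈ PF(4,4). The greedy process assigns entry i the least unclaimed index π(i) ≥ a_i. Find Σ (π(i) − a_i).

0

Σπ(i) = 1+…+4 = 10; Σa = 1+4+2+3 = 10; disp = 10−10 = 0.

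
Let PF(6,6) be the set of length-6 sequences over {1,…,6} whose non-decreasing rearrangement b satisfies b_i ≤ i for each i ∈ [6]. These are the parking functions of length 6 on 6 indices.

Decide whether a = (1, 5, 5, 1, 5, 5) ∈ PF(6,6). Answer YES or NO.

Sorted: b = (1, 1, 5, 5, 5, 5).
  b_1=1 ≤ 1
  b_2=1 ≤ 2
  b_3=5 > 3
  fails at i=3 ⇒ NO

NO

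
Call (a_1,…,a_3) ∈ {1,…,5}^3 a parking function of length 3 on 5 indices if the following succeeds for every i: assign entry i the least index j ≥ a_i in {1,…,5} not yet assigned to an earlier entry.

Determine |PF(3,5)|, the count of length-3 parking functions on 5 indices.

|PF| = (5+1−3)·(5+1)^{3−1} = 3·36 = 108 (Konheim–Weiss)
Example (1,4,1) → sorted (1,1,4): b_i ≤ 2+i ∀i, a PF.

108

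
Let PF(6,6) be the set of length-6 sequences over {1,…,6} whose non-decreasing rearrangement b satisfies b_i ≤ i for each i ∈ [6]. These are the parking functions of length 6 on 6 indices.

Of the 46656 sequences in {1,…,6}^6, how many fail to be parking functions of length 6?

|PF(6,6)| = (7−6)·7^(6−1) = 1·16807 = 16807 (Pollak)
Check (1,6,1,6,5,4) → sorted (1,1,4,5,6,6): b_3=4>3, not a PF.
So 46656 − 16807 = 29849 fail.

29849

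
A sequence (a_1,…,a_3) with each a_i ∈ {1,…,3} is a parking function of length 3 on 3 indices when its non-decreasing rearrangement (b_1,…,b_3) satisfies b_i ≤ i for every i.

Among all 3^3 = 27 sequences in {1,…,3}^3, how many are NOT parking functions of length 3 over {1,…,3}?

11

#PF = (3+1−3)·(3+1)^{3−1} = 1×16 = 16 (Pollak)
E.g. (3,3,3) → sorted (3,3,3): b_1=3>1, not a PF.
Total 27; non-PF = 27−16 = 11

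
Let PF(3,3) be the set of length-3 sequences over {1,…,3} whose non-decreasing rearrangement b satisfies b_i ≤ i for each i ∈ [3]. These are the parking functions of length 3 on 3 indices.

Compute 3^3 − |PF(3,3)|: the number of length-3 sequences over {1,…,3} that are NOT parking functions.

|PF(3,3)| = (3+1−3)·(3+1)^{3−1} = 1·16 = 16 (Pollak)
Check (3,2,3) → sorted (2,3,3): b_1=2>1, not a PF.
So 27 − 16 = 11 fail.

11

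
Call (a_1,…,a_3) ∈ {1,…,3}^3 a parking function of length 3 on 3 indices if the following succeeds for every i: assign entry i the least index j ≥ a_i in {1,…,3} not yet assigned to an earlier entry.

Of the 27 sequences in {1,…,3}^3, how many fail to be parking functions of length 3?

11

|PF| = (3−3+1)·(3+1)^(3−1) = 1 · 16 = 16 (Pollak)
One tuple (2,3,3) → sorted (2,3,3): b_1=2>1, not a PF.
So 27 − 16 = 11 fail.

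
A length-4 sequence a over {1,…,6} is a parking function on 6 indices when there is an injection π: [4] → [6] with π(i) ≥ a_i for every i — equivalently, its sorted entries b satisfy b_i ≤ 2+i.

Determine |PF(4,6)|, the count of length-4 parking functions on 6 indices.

1029

#PF = (6+1−4)·(6+1)^{4−1} = 3×343 = 1029
E.g. (5,3,6,4) → sorted (3,4,5,6): b_i ≤ 2+i ∀i, a PF.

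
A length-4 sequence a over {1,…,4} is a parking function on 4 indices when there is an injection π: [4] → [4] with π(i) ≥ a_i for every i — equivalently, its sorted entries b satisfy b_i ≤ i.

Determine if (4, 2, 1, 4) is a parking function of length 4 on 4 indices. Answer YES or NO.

Rearranged: b = (1, 2, 4, 4).
  b_1=1 ≤ 1
  b_2=2 ≤ 2
  b_3=4 > 3
  fails at i=3 ⇒ NO

NO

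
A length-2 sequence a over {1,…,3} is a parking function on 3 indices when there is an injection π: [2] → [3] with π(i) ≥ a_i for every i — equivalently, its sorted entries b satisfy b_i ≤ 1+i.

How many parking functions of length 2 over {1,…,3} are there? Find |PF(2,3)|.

8

|PF(2,3)| = (3+1−2)·(3+1)^{2−1} = 2 · 4 = 8
Example (2,1) → sorted (1,2): b_i ≤ 1+i ∀i, a PF.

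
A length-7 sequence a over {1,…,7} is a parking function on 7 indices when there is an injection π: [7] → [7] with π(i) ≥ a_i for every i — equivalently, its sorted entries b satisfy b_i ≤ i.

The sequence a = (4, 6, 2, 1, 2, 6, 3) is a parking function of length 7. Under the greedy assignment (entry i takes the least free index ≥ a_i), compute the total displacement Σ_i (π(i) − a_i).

Σπ = 7·8/2 = 28 (π permutes [7]); Σa = 4+6+2+1+2+6+3 = 24; disp = 28−24 = 4.

4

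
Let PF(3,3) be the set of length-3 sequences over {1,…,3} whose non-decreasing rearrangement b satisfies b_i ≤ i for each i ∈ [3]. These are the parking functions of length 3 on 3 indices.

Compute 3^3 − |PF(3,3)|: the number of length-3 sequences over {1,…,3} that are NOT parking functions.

11

Count = 1·4^2 = 1·16 = 16 (Pollak)
One tuple (2,2,2) → sorted (2,2,2): b_1=2>1, not a PF.
So 27 − 16 = 11 fail.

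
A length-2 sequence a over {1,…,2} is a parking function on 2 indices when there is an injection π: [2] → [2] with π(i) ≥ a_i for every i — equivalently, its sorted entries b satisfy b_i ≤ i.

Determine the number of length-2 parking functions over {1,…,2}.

3

#PF = (2+1−2)·(2+1)^{2−1} = 1×3 = 3
Check (1,2) → sorted (1,2): b_i ≤ i ∀i, a PF.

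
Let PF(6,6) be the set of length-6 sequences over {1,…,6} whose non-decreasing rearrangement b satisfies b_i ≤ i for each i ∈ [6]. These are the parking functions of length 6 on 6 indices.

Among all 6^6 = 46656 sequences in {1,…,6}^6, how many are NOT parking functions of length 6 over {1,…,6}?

29849

|PF| = 1·7^5 = 1×16807 = 16807 (Pollak)
Check (3,6,5,5,1,5) → sorted (1,3,5,5,5,6): b_2=3>2, not a PF.
6^6 − 16807 = 46656 − 16807 = 29849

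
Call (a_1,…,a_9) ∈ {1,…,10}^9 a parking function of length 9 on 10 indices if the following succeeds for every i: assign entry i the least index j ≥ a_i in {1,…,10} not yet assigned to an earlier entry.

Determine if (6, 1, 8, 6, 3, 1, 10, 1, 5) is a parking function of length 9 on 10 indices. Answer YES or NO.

Sorted: b = (1, 1, 1, 3, 5, 6, 6, 8, 10).
  b_1=1 ≤ 2
  b_2=1 ≤ 3
  b_3=1 ≤ 4
  b_4=3 ≤ 5
  b_5=5 ≤ 6
  b_6=6 ≤ 7
  b_7=6 ≤ 8
  b_8=8 ≤ 9
  b_9=10 ≤ 10
All bounds hold ⇒ YES

YES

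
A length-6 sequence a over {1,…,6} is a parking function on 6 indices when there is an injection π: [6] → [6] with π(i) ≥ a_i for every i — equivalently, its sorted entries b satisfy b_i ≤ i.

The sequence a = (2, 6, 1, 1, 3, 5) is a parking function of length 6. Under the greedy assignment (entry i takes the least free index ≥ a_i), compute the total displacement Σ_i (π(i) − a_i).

Σπ = 6·7/2 = 21 (π permutes [6]); Σa = 2+6+1+1+3+5 = 18; disp = 21−18 = 3.

3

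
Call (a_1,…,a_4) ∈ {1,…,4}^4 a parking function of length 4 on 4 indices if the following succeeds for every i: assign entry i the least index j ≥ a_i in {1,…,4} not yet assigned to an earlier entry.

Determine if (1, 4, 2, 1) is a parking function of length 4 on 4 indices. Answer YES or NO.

Rearranged: b = (1, 1, 2, 4).
  b_1=1 ≤ 1
  b_2=1 ≤ 2
  b_3=2 ≤ 3
  b_4=4 ≤ 4
All bounds hold ⇒ YES

YES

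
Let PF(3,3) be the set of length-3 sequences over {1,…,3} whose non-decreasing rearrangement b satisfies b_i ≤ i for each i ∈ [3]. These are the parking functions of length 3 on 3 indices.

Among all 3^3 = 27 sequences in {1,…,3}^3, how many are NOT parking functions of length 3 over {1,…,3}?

11

Count = (4−3)·4^(3−1) = 1×16 = 16
Check (3,2,3) → sorted (2,3,3): b_1=2>1, not a PF.
Total 27; non-PF = 27−16 = 11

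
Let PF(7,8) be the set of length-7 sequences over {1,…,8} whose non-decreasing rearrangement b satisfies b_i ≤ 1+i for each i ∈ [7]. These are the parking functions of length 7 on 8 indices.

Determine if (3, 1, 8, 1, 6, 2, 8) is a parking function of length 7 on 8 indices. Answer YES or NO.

NO

Order a: b = (1, 1, 2, 3, 6, 8, 8).
  b_1=1 ≤ 2
  b_2=1 ≤ 3
  b_3=2 ≤ 4
  b_4=3 ≤ 5
  b_5=6 ≤ 6
  b_6=8 > 7
  fails at i=6 ⇒ NO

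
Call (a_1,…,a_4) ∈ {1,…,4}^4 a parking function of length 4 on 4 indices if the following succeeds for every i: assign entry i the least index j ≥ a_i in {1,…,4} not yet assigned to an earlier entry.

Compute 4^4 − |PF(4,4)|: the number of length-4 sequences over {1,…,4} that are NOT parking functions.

#PF = 1·5^3 = 1×125 = 125 (Konheim–Weiss)
E.g. (4,4,3,4) → sorted (3,4,4,4): b_1=3>1, not a PF.
4^4 − 125 = 256 − 125 = 131

131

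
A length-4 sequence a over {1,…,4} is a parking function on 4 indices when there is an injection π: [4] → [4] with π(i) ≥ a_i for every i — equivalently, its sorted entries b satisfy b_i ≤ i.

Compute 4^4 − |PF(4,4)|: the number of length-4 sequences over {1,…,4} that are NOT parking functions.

|PF| = 1·5^3 = 1×125 = 125
Example (2,3,3,4) → sorted (2,3,3,4): b_1=2>1, not a PF.
4^4 − 125 = 256 − 125 = 131

131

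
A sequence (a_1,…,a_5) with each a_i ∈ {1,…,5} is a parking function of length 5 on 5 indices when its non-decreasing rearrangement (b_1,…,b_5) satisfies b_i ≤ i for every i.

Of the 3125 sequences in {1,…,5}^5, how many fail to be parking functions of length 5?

|PF(5,5)| = (5−5+1)·(5+1)^(5−1) = 1×1296 = 1296 (Konheim–Weiss)
One tuple (5,3,5,5,5) → sorted (3,5,5,5,5): b_1=3>1, not a PF.
5^5 − 1296 = 3125 − 1296 = 1829

1829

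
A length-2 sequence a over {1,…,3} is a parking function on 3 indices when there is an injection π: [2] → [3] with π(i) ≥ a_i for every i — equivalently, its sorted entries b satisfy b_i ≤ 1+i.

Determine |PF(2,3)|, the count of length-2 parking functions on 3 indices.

8

|PF(2,3)| = (3+1−2)·(3+1)^{2−1} = 2×4 = 8 [KW]
Example (2,1) → sorted (1,2): b_i ≤ 1+i ∀i, a PF.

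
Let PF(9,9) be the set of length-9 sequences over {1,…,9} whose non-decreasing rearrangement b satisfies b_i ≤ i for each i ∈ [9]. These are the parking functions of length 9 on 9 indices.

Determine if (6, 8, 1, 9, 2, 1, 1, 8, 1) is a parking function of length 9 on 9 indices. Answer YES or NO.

Order a: b = (1, 1, 1, 1, 2, 6, 8, 8, 9).
  b_1=1 ≤ 1
  b_2=1 ≤ 2
  b_3=1 ≤ 3
  b_4=1 ≤ 4
  b_5=2 ≤ 5
  b_6=6 ≤ 6
  b_7=8 > 7
  fails at i=7 ⇒ NO

NO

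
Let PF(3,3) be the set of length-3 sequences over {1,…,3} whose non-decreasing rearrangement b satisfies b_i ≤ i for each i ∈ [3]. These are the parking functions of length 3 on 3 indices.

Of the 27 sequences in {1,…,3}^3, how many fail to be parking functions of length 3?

#PF = 1·4^2 = 1·16 = 16
One tuple (2,3,3) → sorted (2,3,3): b_1=2>1, not a PF.
3^3 − 16 = 27 − 16 = 11

11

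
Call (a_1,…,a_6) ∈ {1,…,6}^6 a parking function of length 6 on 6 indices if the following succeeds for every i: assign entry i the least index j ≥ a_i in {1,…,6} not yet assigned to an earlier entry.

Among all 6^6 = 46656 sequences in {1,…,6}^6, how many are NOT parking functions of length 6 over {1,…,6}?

29849

|PF(6,6)| = (6−6+1)·(6+1)^(6−1) = 1·16807 = 16807
One tuple (4,4,4,4,5,3) → sorted (3,4,4,4,4,5): b_1=3>1, not a PF.
So 46656 − 16807 = 29849 fail.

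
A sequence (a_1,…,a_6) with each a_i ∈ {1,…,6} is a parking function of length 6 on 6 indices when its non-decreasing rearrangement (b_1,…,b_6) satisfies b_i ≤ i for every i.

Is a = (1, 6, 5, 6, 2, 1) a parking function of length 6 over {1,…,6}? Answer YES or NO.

NO

Order a: b = (1, 1, 2, 5, 6, 6).
  b_1=1 ≤ 1
  b_2=1 ≤ 2
  b_3=2 ≤ 3
  b_4=5 > 4
  fails at i=4 ⇒ NO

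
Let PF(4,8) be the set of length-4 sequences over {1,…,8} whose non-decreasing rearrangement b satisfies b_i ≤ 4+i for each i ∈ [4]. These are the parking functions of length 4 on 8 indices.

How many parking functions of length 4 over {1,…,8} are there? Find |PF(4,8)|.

#PF = 5·9^3 = 5×729 = 3645
Example (3,8,3,6) → sorted (3,3,6,8): b_i ≤ 4+i ∀i, a PF.

3645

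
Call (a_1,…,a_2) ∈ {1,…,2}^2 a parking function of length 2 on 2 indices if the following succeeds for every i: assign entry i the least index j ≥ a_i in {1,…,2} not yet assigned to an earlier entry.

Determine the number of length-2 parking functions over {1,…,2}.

|PF| = (2+1−2)·(2+1)^{2−1} = 1 · 3 = 3 [KW]
Check (1,2) → sorted (1,2): b_i ≤ i ∀i, a PF.

3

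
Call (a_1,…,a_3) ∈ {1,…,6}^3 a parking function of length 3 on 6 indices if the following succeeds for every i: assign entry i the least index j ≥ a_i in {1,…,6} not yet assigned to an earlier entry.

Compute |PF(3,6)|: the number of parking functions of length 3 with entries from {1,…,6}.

|PF(3,6)| = (7−3)·7^(3−1) = 4×49 = 196 (Pollak)
Check (3,5,3) → sorted (3,3,5): b_i ≤ 3+i ∀i, a PF.

196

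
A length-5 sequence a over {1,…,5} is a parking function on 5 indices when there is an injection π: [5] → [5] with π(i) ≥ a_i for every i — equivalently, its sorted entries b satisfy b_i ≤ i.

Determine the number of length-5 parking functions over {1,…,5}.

1296

|PF| = 1·6^4 = 1×1296 = 1296 [KW]
One tuple (3,2,1,4,3) → sorted (1,2,3,3,4): b_i ≤ i ∀i, a PF.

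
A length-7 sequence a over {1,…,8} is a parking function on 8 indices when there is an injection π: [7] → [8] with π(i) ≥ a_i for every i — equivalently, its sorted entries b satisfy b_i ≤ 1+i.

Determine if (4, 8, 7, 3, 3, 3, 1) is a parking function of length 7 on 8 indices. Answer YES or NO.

Sorted: b = (1, 3, 3, 3, 4, 7, 8).
  b_1=1 ≤ 2
  b_2=3 ≤ 3
  b_3=3 ≤ 4
  b_4=3 ≤ 5
  b_5=4 ≤ 6
  b_6=7 ≤ 7
  b_7=8 ≤ 8
All bounds hold ⇒ YES

YES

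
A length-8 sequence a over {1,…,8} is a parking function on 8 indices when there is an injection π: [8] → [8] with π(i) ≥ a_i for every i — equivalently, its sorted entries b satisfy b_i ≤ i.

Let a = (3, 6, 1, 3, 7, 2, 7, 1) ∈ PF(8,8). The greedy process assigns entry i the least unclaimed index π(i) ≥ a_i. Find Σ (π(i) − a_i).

Σπ = 8·9/2 = 36 (π permutes [8]); Σa = 3+6+1+3+7+2+7+1 = 30; disp = 36−30 = 6.

6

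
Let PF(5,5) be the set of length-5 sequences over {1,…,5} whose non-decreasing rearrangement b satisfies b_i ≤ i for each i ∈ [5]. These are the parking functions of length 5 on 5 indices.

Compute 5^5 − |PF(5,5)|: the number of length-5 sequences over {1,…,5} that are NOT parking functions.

1829

Count = 1·6^4 = 1·1296 = 1296 [KW]
One tuple (4,4,5,4,5) → sorted (4,4,4,5,5): b_1=4>1, not a PF.
5^5 − 1296 = 3125 − 1296 = 1829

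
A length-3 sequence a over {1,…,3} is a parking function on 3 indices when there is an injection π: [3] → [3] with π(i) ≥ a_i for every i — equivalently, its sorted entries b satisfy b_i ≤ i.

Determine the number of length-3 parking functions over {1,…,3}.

|PF| = (3−3+1)·(3+1)^(3−1) = 1·16 = 16 (Konheim–Weiss)
E.g. (1,3,1) → sorted (1,1,3): b_i ≤ i ∀i, a PF.

16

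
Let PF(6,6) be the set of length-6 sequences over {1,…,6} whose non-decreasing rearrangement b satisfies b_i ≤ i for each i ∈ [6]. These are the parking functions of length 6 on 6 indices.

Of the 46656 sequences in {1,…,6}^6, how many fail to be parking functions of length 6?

#PF = (6−6+1)·(6+1)^(6−1) = 1×16807 = 16807 [KW]
Check (4,6,1,5,6,2) → sorted (1,2,4,5,6,6): b_3=4>3, not a PF.
So 46656 − 16807 = 29849 fail.

29849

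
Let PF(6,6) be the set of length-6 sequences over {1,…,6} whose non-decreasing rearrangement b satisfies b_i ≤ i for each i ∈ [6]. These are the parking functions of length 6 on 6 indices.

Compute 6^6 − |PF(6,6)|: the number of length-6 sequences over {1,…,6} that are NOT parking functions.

#PF = (6−6+1)·(6+1)^(6−1) = 1 · 16807 = 16807 (Konheim–Weiss)
Example (5,3,4,3,6,3) → sorted (3,3,3,4,5,6): b_1=3>1, not a PF.
Total 46656; non-PF = 46656−16807 = 29849

29849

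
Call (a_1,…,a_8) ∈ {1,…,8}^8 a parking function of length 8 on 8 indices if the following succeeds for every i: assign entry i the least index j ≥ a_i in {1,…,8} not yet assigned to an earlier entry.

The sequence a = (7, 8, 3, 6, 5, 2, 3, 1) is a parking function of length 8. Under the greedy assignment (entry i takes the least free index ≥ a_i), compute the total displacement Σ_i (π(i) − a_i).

Σπ = 8·9/2 = 36 (π permutes [8]); Σa = 7+8+3+6+5+2+3+1 = 35; disp = 36−35 = 1.

1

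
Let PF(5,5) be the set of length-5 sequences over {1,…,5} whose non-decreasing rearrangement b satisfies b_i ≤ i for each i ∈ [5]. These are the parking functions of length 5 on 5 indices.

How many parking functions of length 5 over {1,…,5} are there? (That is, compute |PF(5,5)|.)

#PF = (5+1−5)·(5+1)^{5−1} = 1 · 1296 = 1296 (Konheim–Weiss)
Example (2,2,1,5,4) → sorted (1,2,2,4,5): b_i ≤ i ∀i, a PF.

1296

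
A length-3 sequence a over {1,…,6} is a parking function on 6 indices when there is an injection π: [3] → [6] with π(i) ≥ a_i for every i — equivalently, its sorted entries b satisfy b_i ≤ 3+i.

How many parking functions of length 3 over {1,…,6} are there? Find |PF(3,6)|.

#PF = (6+1−3)·(6+1)^{3−1} = 4 · 49 = 196 [KW]
Example (1,3,1) → sorted (1,1,3): b_i ≤ 3+i ∀i, a PF.

196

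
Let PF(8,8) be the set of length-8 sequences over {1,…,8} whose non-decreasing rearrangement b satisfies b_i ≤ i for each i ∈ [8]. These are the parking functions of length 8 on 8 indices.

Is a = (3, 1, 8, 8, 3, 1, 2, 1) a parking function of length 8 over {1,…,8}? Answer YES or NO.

Sorted: b = (1, 1, 1, 2, 3, 3, 8, 8).
  b_1=1 ≤ 1
  b_2=1 ≤ 2
  b_3=1 ≤ 3
  b_4=2 ≤ 4
  b_5=3 ≤ 5
  b_6=3 ≤ 6
  b_7=8 > 7
  fails at i=7 ⇒ NO

NO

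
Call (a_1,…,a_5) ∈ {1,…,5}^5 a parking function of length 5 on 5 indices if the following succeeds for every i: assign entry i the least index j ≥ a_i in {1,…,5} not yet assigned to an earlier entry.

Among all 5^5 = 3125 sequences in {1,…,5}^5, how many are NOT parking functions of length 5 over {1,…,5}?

#PF = (5−5+1)·(5+1)^(5−1) = 1 · 1296 = 1296
E.g. (1,2,1,5,5) → sorted (1,1,2,5,5): b_4=5>4, not a PF.
So 3125 − 1296 = 1829 fail.

1829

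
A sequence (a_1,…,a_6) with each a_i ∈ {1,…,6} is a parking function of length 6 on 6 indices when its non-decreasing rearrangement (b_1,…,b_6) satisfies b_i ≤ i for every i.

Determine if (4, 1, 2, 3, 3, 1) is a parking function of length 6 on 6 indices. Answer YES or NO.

Rearranged: b = (1, 1, 2, 3, 3, 4).
  b_1=1 ≤ 1
  b_2=1 ≤ 2
  b_3=2 ≤ 3
  b_4=3 ≤ 4
  b_5=3 ≤ 5
  b_6=4 ≤ 6
All bounds hold ⇒ YES

YES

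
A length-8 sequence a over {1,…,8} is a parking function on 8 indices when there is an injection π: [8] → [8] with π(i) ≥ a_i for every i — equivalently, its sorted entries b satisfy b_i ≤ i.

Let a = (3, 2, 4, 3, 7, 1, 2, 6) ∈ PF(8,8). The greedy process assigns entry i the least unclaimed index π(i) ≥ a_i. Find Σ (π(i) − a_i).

Σπ = 36 ({1..8} each once); Σa = 3+2+4+3+7+1+2+6 = 28; disp = 36−28 = 8.

8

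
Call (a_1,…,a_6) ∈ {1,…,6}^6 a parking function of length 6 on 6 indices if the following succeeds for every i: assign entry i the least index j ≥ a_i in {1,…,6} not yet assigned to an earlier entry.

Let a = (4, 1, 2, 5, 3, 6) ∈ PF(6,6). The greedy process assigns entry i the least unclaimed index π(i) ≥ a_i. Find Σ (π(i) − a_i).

0

Σπ(i) = 1+…+6 = 21; Σa = 4+1+2+5+3+6 = 21; disp = 21−21 = 0.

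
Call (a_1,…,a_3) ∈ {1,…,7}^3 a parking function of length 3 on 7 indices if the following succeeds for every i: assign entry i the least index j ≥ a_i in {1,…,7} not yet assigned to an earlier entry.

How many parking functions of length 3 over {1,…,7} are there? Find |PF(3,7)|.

Count = (8−3)·8^(3−1) = 5×64 = 320
E.g. (1,3,1) → sorted (1,1,3): b_i ≤ 4+i ∀i, a PF.

320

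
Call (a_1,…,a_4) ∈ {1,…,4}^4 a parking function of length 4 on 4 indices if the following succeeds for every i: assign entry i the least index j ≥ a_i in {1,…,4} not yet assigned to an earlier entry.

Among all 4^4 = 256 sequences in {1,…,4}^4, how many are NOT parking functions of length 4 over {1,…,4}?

131

Count = (4−4+1)·(4+1)^(4−1) = 1×125 = 125
Example (4,3,2,4) → sorted (2,3,4,4): b_1=2>1, not a PF.
So 256 − 125 = 131 fail.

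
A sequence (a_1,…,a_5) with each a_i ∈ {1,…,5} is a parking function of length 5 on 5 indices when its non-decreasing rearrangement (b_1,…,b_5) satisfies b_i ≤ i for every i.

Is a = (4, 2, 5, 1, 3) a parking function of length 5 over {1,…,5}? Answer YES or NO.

Sorted: b = (1, 2, 3, 4, 5).
  b_1=1 ≤ 1
  b_2=2 ≤ 2
  b_3=3 ≤ 3
  b_4=4 ≤ 4
  b_5=5 ≤ 5
All bounds hold ⇒ YES

YES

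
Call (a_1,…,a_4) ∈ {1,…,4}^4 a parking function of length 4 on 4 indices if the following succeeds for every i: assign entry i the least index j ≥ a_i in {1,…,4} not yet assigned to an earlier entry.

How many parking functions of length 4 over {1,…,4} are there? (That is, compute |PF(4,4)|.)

125

|PF| = (4−4+1)·(4+1)^(4−1) = 1 · 125 = 125 (Konheim–Weiss)
Check (4,1,1,1) → sorted (1,1,1,4): b_i ≤ i ∀i, a PF.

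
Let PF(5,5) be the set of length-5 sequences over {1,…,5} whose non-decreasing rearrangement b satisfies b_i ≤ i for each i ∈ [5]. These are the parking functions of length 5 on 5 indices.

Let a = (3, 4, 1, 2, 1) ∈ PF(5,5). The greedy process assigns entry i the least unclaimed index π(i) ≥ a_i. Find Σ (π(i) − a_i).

Σπ(i) = 1+…+5 = 15; Σa = 3+4+1+2+1 = 11; disp = 15−11 = 4.

4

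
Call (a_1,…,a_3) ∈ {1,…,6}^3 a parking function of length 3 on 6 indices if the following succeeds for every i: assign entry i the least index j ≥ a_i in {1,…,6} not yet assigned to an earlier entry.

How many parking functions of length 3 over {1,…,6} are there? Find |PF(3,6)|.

#PF = 4·7^2 = 4 · 49 = 196 (Pollak)
One tuple (3,5,4) → sorted (3,4,5): b_i ≤ 3+i ∀i, a PF.

196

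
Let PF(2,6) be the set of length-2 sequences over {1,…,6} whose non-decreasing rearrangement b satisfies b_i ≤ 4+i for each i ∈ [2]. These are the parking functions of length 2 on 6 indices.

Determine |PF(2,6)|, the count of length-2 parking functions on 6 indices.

Count = 5·7^1 = 5 · 7 = 35 [KW]
E.g. (3,3) → sorted (3,3): b_i ≤ 4+i ∀i, a PF.

35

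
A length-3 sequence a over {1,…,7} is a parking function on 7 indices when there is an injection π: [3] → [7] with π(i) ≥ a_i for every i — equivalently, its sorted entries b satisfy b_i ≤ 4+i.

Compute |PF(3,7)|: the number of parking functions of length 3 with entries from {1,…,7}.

#PF = (8−3)·8^(3−1) = 5·64 = 320
Example (6,2,1) → sorted (1,2,6): b_i ≤ 4+i ∀i, a PF.

320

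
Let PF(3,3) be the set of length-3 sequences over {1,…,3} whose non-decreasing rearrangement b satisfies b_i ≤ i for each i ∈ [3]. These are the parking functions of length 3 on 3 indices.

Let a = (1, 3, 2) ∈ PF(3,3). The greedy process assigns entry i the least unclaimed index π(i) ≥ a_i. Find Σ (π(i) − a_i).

0

Σπ = 3·4/2 = 6 (π permutes [3]); Σa = 1+3+2 = 6; disp = 6−6 = 0.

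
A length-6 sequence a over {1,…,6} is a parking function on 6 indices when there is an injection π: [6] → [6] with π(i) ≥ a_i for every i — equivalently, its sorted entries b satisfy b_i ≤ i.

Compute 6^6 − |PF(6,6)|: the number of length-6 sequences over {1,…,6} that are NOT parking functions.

#PF = (7−6)·7^(6−1) = 1·16807 = 16807
Check (2,5,2,5,5,6) → sorted (2,2,5,5,5,6): b_1=2>1, not a PF.
So 46656 − 16807 = 29849 fail.

29849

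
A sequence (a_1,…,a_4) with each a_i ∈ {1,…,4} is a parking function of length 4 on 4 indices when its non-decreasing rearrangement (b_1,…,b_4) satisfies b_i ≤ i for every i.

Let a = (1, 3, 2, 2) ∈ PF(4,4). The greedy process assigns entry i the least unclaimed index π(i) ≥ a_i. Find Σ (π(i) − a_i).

Σπ(i) = 1+…+4 = 10; Σa = 1+3+2+2 = 8; disp = 10−8 = 2.

2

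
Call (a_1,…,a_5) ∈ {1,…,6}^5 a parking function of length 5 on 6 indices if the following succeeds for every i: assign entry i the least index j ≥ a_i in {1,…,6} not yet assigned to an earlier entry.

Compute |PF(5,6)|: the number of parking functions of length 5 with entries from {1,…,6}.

|PF| = 2·7^4 = 2·2401 = 4802 (Konheim–Weiss)
Example (6,4,1,1,2) → sorted (1,1,2,4,6): b_i ≤ 1+i ∀i, a PF.

4802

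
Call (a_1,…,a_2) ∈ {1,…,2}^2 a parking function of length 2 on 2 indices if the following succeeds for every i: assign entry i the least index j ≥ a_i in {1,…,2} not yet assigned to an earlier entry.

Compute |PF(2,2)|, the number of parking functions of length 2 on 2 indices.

3

|PF| = 1·3^1 = 1×3 = 3 [KW]
E.g. (1,2) → sorted (1,2): b_i ≤ i ∀i, a PF.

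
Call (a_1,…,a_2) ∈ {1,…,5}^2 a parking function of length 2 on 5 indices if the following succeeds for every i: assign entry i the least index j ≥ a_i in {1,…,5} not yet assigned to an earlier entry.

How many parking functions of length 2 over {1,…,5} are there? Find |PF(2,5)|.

24

#PF = (5+1−2)·(5+1)^{2−1} = 4·6 = 24 (Pollak)
Check (3,5) → sorted (3,5): b_i ≤ 3+i ∀i, a PF.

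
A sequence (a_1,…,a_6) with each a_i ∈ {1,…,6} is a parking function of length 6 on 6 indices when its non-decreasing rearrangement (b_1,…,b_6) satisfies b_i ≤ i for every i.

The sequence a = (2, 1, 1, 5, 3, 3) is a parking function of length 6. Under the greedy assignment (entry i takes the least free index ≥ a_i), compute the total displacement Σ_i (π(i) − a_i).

Σπ = 21 ({1..6} each once); Σa = 2+1+1+5+3+3 = 15; disp = 21−15 = 6.

6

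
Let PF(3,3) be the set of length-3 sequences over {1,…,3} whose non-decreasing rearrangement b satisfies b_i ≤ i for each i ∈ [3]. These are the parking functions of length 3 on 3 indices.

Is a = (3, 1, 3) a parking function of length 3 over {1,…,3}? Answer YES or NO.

NO

Rearranged: b = (1, 3, 3).
  b_1=1 ≤ 1
  b_2=3 > 2
  fails at i=2 ⇒ NO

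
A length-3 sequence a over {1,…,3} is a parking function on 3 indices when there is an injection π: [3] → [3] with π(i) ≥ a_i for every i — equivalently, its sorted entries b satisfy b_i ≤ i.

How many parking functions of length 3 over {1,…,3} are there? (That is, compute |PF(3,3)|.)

|PF(3,3)| = (3−3+1)·(3+1)^(3−1) = 1·16 = 16 [KW]
One tuple (2,2,1) → sorted (1,2,2): b_i ≤ i ∀i, a PF.

16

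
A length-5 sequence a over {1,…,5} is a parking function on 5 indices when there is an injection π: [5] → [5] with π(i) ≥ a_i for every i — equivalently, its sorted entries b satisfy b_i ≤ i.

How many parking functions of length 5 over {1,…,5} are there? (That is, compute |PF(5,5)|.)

1296

|PF| = (5−5+1)·(5+1)^(5−1) = 1 · 1296 = 1296
E.g. (3,1,1,2,2) → sorted (1,1,2,2,3): b_i ≤ i ∀i, a PF.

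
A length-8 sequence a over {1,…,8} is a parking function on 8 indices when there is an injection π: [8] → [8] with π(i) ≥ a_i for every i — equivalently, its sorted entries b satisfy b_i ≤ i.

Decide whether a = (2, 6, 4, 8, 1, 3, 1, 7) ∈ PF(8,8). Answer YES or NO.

Rearranged: b = (1, 1, 2, 3, 4, 6, 7, 8).
  b_1=1 ≤ 1
  b_2=1 ≤ 2
  b_3=2 ≤ 3
  b_4=3 ≤ 4
  b_5=4 ≤ 5
  b_6=6 ≤ 6
  b_7=7 ≤ 7
  b_8=8 ≤ 8
All bounds hold ⇒ YES

YES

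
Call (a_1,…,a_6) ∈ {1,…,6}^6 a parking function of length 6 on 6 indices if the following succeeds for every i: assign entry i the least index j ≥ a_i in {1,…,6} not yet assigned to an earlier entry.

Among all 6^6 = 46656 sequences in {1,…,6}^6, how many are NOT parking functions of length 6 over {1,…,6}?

29849

|PF(6,6)| = (6+1−6)·(6+1)^{6−1} = 1 · 16807 = 16807 [KW]
Check (6,4,5,6,5,5) → sorted (4,5,5,5,6,6): b_1=4>1, not a PF.
Total 46656; non-PF = 46656−16807 = 29849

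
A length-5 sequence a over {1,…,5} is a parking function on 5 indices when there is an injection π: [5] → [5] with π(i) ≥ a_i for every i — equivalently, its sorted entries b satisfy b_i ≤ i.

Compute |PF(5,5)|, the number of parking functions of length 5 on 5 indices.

1296

#PF = (6−5)·6^(5−1) = 1×1296 = 1296 [KW]
Check (4,4,1,1,3) → sorted (1,1,3,4,4): b_i ≤ i ∀i, a PF.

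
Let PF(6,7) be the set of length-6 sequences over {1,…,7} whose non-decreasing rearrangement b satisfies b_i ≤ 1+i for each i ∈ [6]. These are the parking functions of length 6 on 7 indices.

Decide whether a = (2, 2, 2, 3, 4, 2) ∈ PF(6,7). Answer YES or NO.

YES

Sorted: b = (2, 2, 2, 2, 3, 4).
  b_1=2 ≤ 2
  b_2=2 ≤ 3
  b_3=2 ≤ 4
  b_4=2 ≤ 5
  b_5=3 ≤ 6
  b_6=4 ≤ 7
All bounds hold ⇒ YES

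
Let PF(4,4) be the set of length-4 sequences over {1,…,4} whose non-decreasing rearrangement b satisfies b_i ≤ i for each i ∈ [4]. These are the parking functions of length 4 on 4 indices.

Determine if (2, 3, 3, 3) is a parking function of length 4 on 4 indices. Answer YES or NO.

Sorted: b = (2, 3, 3, 3).
  b_1=2 > 1
  fails at i=1 ⇒ NO

NO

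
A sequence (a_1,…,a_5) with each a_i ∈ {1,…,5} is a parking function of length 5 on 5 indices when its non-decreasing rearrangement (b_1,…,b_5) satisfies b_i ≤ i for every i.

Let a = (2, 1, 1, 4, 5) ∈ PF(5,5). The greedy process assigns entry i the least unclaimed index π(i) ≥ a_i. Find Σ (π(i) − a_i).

2

Σπ = 15 ({1..5} each once); Σa = 2+1+1+4+5 = 13; disp = 15−13 = 2.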